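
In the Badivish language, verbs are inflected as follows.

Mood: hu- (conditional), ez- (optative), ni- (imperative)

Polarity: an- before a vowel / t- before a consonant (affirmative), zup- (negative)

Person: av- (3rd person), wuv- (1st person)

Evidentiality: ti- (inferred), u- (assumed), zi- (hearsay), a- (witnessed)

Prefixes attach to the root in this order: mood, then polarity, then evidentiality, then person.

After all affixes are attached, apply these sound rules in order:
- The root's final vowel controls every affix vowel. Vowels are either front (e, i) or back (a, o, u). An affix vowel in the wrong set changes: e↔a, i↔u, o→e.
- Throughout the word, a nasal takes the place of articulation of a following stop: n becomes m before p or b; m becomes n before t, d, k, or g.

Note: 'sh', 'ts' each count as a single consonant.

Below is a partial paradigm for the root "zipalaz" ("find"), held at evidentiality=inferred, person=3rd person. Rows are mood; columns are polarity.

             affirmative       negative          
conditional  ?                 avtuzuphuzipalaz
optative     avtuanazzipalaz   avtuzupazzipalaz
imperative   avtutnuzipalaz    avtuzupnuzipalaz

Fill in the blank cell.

Attach mood conditional hu- → huzipalaz.
Attach polarity affirmative t- (before consonant 'h') → thuzipalaz.
Attach evidentiality inferred ti- → tithuzipalaz.
Attach person 3rd person av- → avtithuzipalaz.
Apply vowel harmony: avtithuzipalaz → avtuthuzipalaz.
Nasal assimilation: no change.

avtuthuzipalaz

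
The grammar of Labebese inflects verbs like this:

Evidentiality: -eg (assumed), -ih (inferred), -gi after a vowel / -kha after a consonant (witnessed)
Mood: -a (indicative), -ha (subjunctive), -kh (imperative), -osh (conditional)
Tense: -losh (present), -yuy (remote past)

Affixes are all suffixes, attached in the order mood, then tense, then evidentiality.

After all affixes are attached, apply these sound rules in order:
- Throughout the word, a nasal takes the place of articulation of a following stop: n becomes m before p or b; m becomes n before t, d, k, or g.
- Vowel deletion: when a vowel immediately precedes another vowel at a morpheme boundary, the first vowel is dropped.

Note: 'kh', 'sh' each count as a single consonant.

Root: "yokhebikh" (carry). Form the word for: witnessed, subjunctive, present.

Attach mood subjunctive -ha → yokhebikhha.
Attach tense present -losh → yokhebikhhalosh.
Attach evidentiality witnessed -kha (after consonant 'sh') → yokhebikhhaloshkha.
Nasal assimilation: no change.
Vowel deletion: no change.

yokhebikhhaloshkha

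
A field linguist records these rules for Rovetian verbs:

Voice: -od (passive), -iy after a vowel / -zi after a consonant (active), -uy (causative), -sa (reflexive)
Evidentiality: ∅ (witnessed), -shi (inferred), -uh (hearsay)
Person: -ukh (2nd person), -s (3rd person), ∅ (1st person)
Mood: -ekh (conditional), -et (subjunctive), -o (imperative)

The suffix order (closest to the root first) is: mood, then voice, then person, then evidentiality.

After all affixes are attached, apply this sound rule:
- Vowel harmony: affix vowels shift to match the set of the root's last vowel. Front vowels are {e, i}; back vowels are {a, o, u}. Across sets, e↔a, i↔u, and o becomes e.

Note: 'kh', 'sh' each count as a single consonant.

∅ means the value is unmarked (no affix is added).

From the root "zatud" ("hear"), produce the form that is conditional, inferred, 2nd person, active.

Attach mood conditional -ekh → zatudekh.
Attach voice active -zi (after consonant 'kh') → zatudekhzi.
Attach person 2nd person -ukh → zatudekhziukh.
Attach evidentiality inferred -shi → zatudekhziukhshi.
Apply vowel harmony: zatudekhziukhshi → zatudakhzuukhshu.

zatudakhzuukhshu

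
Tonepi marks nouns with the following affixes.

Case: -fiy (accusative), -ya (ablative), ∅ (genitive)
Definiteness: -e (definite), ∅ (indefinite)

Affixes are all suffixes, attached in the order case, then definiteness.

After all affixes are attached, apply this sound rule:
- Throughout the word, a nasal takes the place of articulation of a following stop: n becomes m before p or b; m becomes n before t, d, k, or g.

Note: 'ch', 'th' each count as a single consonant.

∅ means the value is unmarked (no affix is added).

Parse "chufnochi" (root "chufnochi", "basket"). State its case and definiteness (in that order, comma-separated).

Segment: chufnochi.
case: ∅ → genitive.
definiteness: ∅ → indefinite.

genitive, indefinite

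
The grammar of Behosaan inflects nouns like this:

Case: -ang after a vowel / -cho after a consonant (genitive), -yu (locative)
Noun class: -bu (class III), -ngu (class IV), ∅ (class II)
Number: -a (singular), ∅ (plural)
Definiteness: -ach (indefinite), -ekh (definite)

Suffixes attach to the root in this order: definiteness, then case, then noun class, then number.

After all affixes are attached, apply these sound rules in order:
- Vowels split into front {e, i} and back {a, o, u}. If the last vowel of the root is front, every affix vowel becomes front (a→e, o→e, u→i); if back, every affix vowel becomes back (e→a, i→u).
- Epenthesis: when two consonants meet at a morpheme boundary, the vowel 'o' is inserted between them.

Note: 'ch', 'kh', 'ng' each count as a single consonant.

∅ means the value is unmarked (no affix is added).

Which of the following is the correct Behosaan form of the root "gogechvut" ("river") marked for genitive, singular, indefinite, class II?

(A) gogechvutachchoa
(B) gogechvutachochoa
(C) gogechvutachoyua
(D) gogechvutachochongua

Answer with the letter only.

B

Attach definiteness indefinite -ach → gogechvutach.
Attach case genitive -cho (after consonant 'ch') → gogechvutachcho.
noun class = class II: zero marking, form stays gogechvutachcho.
Attach number singular -a → gogechvutachchoa.
Vowel harmony: no change.
Apply epenthesis: gogechvutachchoa → gogechvutachochoa.
So the correct form is gogechvutachochoa, option (B).
(C) gogechvutachoyua is wrong: it uses locative instead of genitive for case.
(D) gogechvutachochongua is wrong: it uses class IV instead of class II for noun class.
(A) gogechvutachchoa is wrong: it fails to apply the sound rule(s).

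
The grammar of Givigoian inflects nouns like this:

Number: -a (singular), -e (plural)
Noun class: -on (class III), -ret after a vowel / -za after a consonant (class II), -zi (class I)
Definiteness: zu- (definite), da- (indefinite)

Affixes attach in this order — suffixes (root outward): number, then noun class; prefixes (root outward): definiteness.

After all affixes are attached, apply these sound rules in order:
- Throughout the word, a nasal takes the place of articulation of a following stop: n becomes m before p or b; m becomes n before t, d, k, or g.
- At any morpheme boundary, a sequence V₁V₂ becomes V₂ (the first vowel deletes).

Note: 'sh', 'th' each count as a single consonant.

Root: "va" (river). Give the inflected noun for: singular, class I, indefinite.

davazi

Attach definiteness indefinite da- → dava.
Attach number singular -a → davaa.
Attach noun class class I -zi → davaazi.
Nasal assimilation: no change.
Apply vowel deletion: davaazi → davazi.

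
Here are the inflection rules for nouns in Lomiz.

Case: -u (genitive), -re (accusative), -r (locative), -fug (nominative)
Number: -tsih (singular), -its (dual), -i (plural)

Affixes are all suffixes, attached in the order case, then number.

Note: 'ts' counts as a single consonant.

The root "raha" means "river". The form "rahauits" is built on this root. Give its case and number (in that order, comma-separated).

Segment: raha-u-its.
case: -u → genitive.
number: -its → dual.

genitive, dual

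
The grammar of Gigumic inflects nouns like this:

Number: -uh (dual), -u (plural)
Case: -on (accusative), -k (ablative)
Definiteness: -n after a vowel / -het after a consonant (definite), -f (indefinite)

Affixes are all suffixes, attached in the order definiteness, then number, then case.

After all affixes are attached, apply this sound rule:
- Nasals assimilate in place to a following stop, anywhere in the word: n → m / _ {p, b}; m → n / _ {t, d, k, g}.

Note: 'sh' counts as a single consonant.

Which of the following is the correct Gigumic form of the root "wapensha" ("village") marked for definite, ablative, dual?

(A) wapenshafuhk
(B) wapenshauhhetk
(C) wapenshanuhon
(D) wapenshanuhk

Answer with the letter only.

D

Attach definiteness definite -n (after vowel 'a') → wapenshan.
Attach number dual -uh → wapenshanuh.
Attach case ablative -k → wapenshanuhk.
Nasal assimilation: no change.
So the correct form is wapenshanuhk, option (D).
(C) wapenshanuhon is wrong: it uses accusative instead of ablative for case.
(A) wapenshafuhk is wrong: it uses indefinite instead of definite for definiteness.
(B) wapenshauhhetk is wrong: it has the affixes in the wrong order.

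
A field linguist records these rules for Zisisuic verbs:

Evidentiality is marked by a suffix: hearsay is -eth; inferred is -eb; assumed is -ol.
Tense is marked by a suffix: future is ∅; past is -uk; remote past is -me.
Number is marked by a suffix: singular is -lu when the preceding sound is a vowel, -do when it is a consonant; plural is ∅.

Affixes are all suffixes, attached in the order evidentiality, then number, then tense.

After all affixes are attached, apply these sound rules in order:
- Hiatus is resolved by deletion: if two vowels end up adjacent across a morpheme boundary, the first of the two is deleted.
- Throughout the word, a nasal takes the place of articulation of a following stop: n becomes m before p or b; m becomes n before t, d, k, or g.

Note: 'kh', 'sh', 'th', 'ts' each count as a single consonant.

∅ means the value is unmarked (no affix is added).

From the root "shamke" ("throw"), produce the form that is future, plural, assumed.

Attach evidentiality assumed -ol → shamkeol.
number = plural: zero marking, form stays shamkeol.
tense = future: zero marking, form stays shamkeol.
Apply vowel deletion: shamkeol → shamkol.
Apply nasal assimilation: shamkol → shankol.

shankol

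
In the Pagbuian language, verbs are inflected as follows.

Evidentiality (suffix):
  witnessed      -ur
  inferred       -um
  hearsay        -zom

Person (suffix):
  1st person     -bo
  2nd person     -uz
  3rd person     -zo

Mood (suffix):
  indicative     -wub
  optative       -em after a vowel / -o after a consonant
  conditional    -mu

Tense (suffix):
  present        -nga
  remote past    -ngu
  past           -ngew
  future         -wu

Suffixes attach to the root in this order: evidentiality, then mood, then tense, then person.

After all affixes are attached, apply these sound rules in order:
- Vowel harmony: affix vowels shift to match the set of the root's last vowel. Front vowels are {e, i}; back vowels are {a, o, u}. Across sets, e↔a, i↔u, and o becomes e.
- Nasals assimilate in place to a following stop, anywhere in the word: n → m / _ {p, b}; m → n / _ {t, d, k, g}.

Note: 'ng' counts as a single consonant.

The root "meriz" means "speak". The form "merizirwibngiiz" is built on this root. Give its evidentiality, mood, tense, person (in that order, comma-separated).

Segment: meriz-ur-wub-ngu-uz.
evidentiality: -ur → witnessed.
mood: -wub → indicative.
tense: -ngu → remote past.
person: -uz → 2nd person.

witnessed, indicative, remote past, 2nd person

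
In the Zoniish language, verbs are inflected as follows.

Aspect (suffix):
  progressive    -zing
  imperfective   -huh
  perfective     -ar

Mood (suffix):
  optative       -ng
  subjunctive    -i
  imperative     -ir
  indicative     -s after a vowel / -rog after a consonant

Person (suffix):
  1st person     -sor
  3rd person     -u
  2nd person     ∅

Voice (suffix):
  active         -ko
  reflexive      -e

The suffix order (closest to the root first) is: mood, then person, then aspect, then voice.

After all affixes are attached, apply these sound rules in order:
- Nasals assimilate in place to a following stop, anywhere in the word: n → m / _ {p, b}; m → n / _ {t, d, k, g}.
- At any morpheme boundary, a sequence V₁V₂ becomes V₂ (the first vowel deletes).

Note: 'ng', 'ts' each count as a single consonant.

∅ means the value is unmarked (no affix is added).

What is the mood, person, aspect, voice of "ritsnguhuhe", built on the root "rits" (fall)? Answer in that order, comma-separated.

Segment: rits-ng-u-huh-e.
mood: -ng → optative.
person: -u → 3rd person.
aspect: -huh → imperfective.
voice: -e → reflexive.

optative, 3rd person, imperfective, reflexive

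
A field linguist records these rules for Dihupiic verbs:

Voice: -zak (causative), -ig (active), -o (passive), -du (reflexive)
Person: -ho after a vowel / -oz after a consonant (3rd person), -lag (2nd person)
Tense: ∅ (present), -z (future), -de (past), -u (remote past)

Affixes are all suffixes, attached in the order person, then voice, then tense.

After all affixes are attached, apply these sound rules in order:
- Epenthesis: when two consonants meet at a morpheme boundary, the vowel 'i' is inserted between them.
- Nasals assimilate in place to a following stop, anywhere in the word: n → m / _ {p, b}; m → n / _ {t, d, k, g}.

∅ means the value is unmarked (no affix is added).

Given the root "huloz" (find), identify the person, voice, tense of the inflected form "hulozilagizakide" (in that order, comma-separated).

2nd person, causative, past

Segment: huloz-lag-zak-de.
person: -lag → 2nd person.
voice: -zak → causative.
tense: -de → past.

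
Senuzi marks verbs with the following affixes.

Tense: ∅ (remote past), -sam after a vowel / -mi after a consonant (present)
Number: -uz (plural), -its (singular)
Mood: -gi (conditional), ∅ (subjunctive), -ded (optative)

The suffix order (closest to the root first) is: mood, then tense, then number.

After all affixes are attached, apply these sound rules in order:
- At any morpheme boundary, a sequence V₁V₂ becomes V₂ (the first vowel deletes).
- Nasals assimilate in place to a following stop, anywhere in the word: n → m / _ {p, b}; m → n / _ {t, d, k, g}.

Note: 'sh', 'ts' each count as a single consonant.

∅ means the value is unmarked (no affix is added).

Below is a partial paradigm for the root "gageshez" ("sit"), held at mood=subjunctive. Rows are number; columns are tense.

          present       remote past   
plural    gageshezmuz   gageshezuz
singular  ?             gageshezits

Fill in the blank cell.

mood = subjunctive: zero marking, form stays gageshez.
Attach tense present -mi (after consonant 'z') → gageshezmi.
Attach number singular -its → gageshezmiits.
Apply vowel deletion: gageshezmiits → gageshezmits.
Nasal assimilation: no change.

gageshezmits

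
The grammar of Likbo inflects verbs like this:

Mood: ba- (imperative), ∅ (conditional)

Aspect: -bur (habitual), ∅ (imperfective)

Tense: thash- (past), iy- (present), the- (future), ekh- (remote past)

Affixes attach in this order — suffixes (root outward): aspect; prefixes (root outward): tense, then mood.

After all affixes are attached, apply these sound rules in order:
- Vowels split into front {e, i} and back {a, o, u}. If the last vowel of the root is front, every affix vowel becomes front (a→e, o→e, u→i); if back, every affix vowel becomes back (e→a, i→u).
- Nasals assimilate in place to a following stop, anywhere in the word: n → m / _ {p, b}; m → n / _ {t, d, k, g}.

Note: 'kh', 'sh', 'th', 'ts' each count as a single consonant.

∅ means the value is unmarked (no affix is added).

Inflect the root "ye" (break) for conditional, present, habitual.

iyyebir

Attach tense present iy- → iyye.
Attach aspect habitual -bur → iyyebur.
mood = conditional: zero marking, form stays iyyebur.
Apply vowel harmony: iyyebur → iyyebir.
Nasal assimilation: no change.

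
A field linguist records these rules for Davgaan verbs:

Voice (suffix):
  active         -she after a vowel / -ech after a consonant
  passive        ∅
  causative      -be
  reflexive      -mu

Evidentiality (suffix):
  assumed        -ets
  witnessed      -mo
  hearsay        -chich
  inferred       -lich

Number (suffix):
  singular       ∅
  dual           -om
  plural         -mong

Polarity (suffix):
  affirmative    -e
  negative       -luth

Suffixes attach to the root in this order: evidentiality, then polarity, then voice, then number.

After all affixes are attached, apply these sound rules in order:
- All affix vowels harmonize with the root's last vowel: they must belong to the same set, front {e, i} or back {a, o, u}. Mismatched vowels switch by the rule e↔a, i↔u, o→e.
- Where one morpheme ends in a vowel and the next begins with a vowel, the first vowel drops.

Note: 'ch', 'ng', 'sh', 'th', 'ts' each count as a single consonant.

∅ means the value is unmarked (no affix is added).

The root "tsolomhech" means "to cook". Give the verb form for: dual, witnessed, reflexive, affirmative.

tsolomhechmemem

Attach evidentiality witnessed -mo → tsolomhechmo.
Attach polarity affirmative -e → tsolomhechmoe.
Attach voice reflexive -mu → tsolomhechmoemu.
Attach number dual -om → tsolomhechmoemuom.
Apply vowel harmony: tsolomhechmoemuom → tsolomhechmeemiem.
Apply vowel deletion: tsolomhechmeemiem → tsolomhechmemem.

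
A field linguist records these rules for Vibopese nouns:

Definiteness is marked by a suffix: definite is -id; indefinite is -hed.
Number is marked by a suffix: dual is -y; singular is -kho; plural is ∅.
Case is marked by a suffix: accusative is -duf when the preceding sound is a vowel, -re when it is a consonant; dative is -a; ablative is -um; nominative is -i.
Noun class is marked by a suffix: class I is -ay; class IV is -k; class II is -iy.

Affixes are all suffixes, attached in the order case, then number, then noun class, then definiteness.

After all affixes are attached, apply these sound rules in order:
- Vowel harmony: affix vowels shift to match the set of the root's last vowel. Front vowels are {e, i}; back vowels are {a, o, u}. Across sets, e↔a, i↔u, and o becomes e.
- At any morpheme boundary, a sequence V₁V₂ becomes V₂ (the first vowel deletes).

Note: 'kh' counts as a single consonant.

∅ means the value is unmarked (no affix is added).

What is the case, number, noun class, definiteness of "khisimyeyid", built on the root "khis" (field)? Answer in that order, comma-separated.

ablative, dual, class I, definite

Segment: khis-um-y-ay-id.
case: -um → ablative.
number: -y → dual.
noun class: -ay → class I.
definiteness: -id → definite.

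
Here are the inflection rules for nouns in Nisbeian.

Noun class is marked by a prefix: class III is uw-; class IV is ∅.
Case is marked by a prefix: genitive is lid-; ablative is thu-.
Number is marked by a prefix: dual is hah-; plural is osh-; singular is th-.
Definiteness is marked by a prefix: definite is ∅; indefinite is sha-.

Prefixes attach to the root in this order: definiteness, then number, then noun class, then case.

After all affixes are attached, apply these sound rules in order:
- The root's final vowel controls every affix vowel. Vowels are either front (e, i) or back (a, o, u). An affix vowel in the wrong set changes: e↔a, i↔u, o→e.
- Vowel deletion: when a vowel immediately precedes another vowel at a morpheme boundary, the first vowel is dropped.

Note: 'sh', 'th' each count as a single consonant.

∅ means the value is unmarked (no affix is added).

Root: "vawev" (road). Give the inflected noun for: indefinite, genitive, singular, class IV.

Attach definiteness indefinite sha- → shavawev.
Attach number singular th- → thshavawev.
noun class = class IV: zero marking, form stays thshavawev.
Attach case genitive lid- → lidthshavawev.
Apply vowel harmony: lidthshavawev → lidthshevawev.
Vowel deletion: no change.

lidthshevawev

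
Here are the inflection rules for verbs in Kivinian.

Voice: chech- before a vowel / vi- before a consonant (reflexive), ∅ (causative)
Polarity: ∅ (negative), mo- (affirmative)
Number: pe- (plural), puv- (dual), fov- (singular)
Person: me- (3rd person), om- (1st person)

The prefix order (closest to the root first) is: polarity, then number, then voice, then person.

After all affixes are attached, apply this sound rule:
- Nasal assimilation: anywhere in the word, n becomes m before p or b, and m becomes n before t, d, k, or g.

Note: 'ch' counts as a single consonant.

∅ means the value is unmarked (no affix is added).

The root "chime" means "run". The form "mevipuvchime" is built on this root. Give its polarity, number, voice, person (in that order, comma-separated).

Segment: me-vi-puv-chime.
polarity: ∅ → negative.
number: puv- → dual.
voice: chech/vi- → reflexive.
person: me- → 3rd person.

negative, dual, reflexive, 3rd person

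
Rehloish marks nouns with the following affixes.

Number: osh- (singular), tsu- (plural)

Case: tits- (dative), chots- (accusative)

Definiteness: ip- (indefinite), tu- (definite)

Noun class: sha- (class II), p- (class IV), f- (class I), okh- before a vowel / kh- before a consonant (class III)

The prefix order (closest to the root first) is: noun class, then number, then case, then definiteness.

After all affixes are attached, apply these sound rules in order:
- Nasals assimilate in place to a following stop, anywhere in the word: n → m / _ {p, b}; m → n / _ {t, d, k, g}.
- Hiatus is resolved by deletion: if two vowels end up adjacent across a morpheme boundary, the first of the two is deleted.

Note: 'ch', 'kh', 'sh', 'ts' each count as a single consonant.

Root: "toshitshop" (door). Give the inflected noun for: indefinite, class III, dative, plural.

iptitstsukhtoshitshop

Attach noun class class III kh- (before consonant 't') → khtoshitshop.
Attach number plural tsu- → tsukhtoshitshop.
Attach case dative tits- → titstsukhtoshitshop.
Attach definiteness indefinite ip- → iptitstsukhtoshitshop.
Nasal assimilation: no change.
Vowel deletion: no change.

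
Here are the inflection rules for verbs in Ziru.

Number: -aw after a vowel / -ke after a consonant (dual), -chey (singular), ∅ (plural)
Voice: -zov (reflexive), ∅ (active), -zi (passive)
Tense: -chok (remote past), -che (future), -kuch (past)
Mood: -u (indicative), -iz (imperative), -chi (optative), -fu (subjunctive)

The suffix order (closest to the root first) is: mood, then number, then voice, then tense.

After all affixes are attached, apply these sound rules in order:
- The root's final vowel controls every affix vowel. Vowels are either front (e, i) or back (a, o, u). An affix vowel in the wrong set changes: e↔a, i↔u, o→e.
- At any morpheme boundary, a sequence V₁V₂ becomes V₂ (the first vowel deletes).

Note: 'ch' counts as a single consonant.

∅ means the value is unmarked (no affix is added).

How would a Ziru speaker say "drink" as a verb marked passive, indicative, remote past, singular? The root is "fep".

Attach mood indicative -u → fepu.
Attach number singular -chey → fepuchey.
Attach voice passive -zi → fepucheyzi.
Attach tense remote past -chok → fepucheyzichok.
Apply vowel harmony: fepucheyzichok → fepicheyzichek.
Vowel deletion: no change.

fepicheyzichek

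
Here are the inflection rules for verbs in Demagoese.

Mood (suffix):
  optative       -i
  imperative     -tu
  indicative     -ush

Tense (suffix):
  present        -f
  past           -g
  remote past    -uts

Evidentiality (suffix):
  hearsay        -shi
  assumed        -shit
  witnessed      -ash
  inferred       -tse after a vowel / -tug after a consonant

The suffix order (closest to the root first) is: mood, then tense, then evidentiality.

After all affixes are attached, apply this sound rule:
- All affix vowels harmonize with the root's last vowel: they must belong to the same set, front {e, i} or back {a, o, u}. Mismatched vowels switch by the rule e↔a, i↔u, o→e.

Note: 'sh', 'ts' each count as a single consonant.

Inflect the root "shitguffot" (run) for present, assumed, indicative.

Attach mood indicative -ush → shitguffotush.
Attach tense present -f → shitguffotushf.
Attach evidentiality assumed -shit → shitguffotushfshit.
Apply vowel harmony: shitguffotushfshit → shitguffotushfshut.

shitguffotushfshut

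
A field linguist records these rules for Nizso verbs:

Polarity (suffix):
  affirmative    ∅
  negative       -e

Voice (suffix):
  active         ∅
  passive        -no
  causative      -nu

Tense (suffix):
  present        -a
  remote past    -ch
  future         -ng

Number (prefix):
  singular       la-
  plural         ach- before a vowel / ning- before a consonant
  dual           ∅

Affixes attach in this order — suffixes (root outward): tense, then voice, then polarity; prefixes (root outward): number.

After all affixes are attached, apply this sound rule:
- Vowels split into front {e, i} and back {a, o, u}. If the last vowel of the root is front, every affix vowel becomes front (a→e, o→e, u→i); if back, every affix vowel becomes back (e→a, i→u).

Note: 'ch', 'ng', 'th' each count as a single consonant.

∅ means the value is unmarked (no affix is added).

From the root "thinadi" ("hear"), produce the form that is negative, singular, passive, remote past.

Attach tense remote past -ch → thinadich.
Attach voice passive -no → thinadichno.
Attach number singular la- → lathinadichno.
Attach polarity negative -e → lathinadichnoe.
Apply vowel harmony: lathinadichnoe → lethinadichnee.

lethinadichnee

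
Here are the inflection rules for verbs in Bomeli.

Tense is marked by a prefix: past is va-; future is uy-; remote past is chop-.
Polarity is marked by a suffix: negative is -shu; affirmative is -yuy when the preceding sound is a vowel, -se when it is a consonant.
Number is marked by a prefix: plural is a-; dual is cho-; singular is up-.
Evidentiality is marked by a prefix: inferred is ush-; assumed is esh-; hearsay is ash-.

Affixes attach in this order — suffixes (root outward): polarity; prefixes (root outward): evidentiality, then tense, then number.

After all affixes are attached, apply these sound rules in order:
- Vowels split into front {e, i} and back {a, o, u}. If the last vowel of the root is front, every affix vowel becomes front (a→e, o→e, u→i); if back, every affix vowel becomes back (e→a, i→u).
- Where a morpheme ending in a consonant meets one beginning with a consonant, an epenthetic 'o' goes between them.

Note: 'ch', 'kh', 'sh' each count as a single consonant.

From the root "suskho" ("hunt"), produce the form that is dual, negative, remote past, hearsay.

Attach polarity negative -shu → suskhoshu.
Attach evidentiality hearsay ash- → ashsuskhoshu.
Attach tense remote past chop- → chopashsuskhoshu.
Attach number dual cho- → chochopashsuskhoshu.
Vowel harmony: no change.
Apply epenthesis: chochopashsuskhoshu → chochopashosuskhoshu.

chochopashosuskhoshu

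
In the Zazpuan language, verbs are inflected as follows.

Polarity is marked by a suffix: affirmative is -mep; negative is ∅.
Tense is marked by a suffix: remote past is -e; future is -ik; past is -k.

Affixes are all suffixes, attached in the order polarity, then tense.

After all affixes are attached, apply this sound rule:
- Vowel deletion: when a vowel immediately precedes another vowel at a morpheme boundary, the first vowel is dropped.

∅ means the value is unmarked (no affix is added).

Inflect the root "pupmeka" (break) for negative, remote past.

polarity = negative: zero marking, form stays pupmeka.
Attach tense remote past -e → pupmekae.
Apply vowel deletion: pupmekae → pupmeke.

pupmeke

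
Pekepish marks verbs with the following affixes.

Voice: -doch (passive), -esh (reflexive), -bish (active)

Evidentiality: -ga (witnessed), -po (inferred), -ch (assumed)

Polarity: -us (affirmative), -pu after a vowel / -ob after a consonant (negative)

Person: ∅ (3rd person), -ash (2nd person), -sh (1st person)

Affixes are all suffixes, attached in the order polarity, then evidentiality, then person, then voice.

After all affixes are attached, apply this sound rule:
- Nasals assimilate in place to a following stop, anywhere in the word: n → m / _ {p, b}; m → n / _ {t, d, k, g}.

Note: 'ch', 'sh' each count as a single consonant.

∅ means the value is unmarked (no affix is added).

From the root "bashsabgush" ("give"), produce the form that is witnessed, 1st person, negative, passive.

Attach polarity negative -ob (after consonant 'sh') → bashsabgushob.
Attach evidentiality witnessed -ga → bashsabgushobga.
Attach person 1st person -sh → bashsabgushobgash.
Attach voice passive -doch → bashsabgushobgashdoch.
Nasal assimilation: no change.

bashsabgushobgashdoch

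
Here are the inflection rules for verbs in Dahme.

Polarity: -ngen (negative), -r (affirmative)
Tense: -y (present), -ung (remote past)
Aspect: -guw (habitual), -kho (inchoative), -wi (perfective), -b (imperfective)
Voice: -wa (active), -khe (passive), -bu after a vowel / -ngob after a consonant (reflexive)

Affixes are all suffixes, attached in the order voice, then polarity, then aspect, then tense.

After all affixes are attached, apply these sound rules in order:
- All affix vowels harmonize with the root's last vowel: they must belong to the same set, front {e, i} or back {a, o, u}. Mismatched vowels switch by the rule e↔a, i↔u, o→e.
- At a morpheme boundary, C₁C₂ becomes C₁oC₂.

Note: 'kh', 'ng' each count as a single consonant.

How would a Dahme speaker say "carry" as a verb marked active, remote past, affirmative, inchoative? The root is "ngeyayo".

Attach voice active -wa → ngeyayowa.
Attach polarity affirmative -r → ngeyayowar.
Attach aspect inchoative -kho → ngeyayowarkho.
Attach tense remote past -ung → ngeyayowarkhoung.
Vowel harmony: no change.
Apply epenthesis: ngeyayowarkhoung → ngeyayowarokhoung.

ngeyayowarokhoung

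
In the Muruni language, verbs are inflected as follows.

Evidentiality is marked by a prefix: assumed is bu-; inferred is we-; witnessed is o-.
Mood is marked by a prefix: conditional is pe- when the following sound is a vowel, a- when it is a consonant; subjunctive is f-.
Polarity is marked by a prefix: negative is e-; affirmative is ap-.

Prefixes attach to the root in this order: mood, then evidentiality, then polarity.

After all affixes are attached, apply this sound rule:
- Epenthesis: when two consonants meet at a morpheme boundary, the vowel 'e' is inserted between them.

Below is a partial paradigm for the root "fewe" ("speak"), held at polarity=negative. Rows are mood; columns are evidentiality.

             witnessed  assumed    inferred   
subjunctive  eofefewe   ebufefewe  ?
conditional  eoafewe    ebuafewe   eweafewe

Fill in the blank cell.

ewefefewe

Attach mood subjunctive f- → ffewe.
Attach evidentiality inferred we- → weffewe.
Attach polarity negative e- → eweffewe.
Apply epenthesis: eweffewe → ewefefewe.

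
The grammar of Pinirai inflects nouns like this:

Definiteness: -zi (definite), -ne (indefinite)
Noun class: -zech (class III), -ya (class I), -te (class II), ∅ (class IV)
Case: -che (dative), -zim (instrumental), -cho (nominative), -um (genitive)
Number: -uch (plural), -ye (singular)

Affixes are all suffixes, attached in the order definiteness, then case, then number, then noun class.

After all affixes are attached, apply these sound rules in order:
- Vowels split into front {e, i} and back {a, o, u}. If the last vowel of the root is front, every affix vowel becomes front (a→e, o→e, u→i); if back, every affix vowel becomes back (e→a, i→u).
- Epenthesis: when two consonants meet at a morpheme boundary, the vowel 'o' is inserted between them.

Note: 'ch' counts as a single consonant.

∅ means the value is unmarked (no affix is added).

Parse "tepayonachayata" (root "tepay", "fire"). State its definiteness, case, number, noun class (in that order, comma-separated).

indefinite, dative, singular, class II

Segment: tepay-ne-che-ye-te.
definiteness: -ne → indefinite.
case: -che → dative.
number: -ye → singular.
noun class: -te → class II.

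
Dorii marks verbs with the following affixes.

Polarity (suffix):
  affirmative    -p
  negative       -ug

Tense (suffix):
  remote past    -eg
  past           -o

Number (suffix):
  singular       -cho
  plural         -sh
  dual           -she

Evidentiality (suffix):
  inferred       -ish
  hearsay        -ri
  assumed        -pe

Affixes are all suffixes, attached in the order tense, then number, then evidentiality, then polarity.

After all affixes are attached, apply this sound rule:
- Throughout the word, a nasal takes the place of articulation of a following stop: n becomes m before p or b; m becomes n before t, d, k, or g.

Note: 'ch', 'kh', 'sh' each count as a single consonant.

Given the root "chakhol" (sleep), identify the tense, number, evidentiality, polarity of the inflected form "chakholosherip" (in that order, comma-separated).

Segment: chakhol-o-she-ri-p.
tense: -o → past.
number: -she → dual.
evidentiality: -ri → hearsay.
polarity: -p → affirmative.

past, dual, hearsay, affirmative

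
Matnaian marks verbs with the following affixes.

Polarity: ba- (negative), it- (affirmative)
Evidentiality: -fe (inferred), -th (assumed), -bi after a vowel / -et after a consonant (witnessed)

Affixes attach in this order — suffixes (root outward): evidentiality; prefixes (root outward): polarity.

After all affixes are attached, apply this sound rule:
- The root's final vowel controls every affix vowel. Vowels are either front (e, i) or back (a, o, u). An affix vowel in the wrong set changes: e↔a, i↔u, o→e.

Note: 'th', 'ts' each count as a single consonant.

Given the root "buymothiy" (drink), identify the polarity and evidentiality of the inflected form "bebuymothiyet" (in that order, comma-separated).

negative, witnessed

Segment: ba-buymothiy-et.
polarity: ba- → negative.
evidentiality: -bi/et → witnessed.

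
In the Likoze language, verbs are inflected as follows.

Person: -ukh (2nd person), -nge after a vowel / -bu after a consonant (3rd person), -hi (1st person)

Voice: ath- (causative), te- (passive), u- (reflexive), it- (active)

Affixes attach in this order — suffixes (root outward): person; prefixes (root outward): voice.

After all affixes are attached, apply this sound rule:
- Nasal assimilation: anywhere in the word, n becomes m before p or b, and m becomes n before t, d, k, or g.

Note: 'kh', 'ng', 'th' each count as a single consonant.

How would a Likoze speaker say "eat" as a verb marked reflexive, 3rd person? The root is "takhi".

Attach voice reflexive u- → utakhi.
Attach person 3rd person -nge (after vowel 'i') → utakhinge.
Nasal assimilation: no change.

utakhinge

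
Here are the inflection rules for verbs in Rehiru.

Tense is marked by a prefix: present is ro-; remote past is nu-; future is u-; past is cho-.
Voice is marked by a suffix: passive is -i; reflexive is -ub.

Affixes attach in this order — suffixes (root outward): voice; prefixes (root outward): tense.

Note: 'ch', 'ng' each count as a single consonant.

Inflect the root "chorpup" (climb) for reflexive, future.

uchorpupub

Attach voice reflexive -ub → chorpupub.
Attach tense future u- → uchorpupub.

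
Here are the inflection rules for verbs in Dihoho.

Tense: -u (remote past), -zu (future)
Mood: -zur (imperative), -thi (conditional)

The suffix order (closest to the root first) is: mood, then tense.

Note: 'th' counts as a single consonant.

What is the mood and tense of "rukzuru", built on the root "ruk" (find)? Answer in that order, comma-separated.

Segment: ruk-zur-u.
mood: -zur → imperative.
tense: -u → remote past.

imperative, remote past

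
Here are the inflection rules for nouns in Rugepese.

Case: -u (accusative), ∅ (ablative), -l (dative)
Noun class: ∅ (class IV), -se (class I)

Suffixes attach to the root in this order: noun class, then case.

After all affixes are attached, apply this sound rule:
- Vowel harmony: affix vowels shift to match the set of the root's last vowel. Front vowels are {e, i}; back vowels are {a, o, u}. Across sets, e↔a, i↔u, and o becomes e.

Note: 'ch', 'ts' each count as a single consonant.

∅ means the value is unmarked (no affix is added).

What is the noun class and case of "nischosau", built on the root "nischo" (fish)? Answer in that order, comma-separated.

Segment: nischo-se-u.
noun class: -se → class I.
case: -u → accusative.

class I, accusative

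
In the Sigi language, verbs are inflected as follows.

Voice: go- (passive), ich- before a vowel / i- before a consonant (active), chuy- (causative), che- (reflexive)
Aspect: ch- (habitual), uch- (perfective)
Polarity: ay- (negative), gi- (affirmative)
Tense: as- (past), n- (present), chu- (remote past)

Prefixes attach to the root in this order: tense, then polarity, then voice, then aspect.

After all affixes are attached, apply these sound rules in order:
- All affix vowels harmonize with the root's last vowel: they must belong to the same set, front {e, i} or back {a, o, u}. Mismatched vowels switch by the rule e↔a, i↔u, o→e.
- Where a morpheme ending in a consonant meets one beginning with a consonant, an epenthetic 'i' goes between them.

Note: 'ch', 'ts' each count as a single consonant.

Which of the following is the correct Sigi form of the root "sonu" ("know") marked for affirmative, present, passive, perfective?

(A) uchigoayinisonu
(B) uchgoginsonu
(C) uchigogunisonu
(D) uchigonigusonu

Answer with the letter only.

C

Attach tense present n- → nsonu.
Attach polarity affirmative gi- → ginsonu.
Attach voice passive go- → goginsonu.
Attach aspect perfective uch- → uchgoginsonu.
Apply vowel harmony: uchgoginsonu → uchgogunsonu.
Apply epenthesis: uchgogunsonu → uchigogunisonu.
So the correct form is uchigogunisonu, option (C).
(D) uchigonigusonu is wrong: it has the affixes in the wrong order.
(A) uchigoayinisonu is wrong: it uses negative instead of affirmative for polarity.
(B) uchgoginsonu is wrong: it fails to apply the sound rule(s).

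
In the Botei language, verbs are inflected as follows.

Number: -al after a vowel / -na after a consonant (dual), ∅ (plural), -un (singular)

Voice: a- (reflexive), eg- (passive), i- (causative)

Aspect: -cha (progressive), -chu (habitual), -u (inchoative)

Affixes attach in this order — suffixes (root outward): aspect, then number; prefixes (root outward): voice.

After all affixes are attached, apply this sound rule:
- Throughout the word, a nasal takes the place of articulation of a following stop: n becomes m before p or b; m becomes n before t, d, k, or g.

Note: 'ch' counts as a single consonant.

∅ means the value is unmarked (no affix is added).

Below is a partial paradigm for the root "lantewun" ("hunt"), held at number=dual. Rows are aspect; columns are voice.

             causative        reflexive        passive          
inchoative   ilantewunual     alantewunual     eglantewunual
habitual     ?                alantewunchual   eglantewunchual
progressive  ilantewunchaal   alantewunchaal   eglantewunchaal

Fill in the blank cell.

ilantewunchual

Attach aspect habitual -chu → lantewunchu.
Attach voice causative i- → ilantewunchu.
Attach number dual -al (after vowel 'u') → ilantewunchual.
Nasal assimilation: no change.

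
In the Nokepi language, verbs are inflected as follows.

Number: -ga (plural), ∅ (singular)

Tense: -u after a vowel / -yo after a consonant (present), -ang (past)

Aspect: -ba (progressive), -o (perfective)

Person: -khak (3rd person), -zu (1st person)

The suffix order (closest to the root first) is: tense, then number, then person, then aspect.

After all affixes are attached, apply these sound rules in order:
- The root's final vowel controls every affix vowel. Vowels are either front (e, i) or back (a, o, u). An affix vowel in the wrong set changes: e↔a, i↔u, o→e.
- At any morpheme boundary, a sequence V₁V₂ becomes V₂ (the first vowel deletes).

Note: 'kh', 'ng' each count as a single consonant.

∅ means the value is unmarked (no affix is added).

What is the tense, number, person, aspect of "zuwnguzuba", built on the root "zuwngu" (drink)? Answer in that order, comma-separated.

Segment: zuwngu-u-zu-ba.
tense: -u/yo → present.
number: ∅ → singular.
person: -zu → 1st person.
aspect: -ba → progressive.

present, singular, 1st person, progressive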